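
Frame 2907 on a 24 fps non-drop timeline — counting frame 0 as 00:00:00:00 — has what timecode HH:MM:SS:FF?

00:02:01:03

2907 ÷ 24 = 121 full seconds, remainder 3 frames.
121 s = 0 h 2 min 1 s.
Timecode: 00:02:01:03.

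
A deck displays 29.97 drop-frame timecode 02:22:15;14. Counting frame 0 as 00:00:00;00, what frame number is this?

As if non-drop at 30 labels/s: (2 × 3600 + 22 × 60 + 15) × 30 + 14 = 256064.
Minute boundaries passed: 142; those not divisible by 10: 142 − 14 = 128; dropped labels = 2 × 128 = 256.
Actual frame index = 256064 − 256 = 255808.

255808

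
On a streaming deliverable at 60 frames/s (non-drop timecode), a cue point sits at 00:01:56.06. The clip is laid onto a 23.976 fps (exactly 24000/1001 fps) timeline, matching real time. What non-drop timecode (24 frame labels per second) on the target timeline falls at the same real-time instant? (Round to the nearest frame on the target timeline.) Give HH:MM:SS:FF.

Source frame index: (0×3600 + 1×60 + 56) × 60 + 6 = 6966.
Real time: 6966 / (60) = 1161/10 s.
Target frame: (1161/10) × (24000/1001) = 2786400/1001 ≈ 2783.616 → 2784.
At 24 labels/s: frame 2784 → 00:01:56:00.

00:01:56:00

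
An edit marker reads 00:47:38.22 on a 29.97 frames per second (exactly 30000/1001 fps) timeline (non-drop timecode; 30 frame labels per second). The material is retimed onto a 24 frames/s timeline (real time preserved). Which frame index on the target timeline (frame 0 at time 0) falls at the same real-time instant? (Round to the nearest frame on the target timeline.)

Source frame index: (0×3600 + 47×60 + 38) × 30 + 22 = 85762.
Real time: 85762 / (30000/1001) = 42923881/15000 s.
Target frame: (42923881/15000) × (24) = 42923881/625 ≈ 68678.210 → 68678.

frame 68678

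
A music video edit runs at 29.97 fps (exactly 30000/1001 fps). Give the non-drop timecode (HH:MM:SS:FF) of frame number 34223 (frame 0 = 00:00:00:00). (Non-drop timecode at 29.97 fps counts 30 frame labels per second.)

00:19:00:23

34223 ÷ 30 = 1140 full seconds, remainder 23 frames.
1140 s = 0 h 19 min 0 s.
Timecode: 00:19:00:23.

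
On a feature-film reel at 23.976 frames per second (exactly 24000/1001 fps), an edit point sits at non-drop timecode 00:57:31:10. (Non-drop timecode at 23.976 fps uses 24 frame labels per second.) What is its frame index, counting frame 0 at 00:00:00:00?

frame 82834

Total seconds to the label: (0 × 3600 + 57 × 60 + 31) = 3451.
Frame index = 3451 × 24 + 10 = 82834.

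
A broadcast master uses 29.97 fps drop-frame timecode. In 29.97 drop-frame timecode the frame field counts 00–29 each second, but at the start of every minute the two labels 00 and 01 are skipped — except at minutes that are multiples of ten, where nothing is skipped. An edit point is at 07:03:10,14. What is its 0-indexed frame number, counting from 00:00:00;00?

Complete 10-minute blocks: 42, each 17982 frames → 755244.
Remaining 3 whole minutes in the current block: 1800 + 2 × 1798 = 5396 frames.
Within the current minute: 10 × 30 + 14 − 2 = 312 (labels ;00/;01 skipped at this minute). Total = 755244 + 5396 + 312 = 760952.

760952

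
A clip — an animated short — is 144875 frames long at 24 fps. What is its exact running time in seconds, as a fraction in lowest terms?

Running time = 144875 ÷ (24) = 144875 × 1/24 = 144875/24 s.

144875/24 seconds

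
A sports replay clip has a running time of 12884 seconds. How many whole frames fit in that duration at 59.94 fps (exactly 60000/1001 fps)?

772267 frames

Frames = 12884 × 60000/1001 = 773040000/1001 ≈ 772267.7323.
Complete frames: 772267.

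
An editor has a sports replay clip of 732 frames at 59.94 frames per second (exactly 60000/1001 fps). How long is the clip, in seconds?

Running time = 732 / (60000/1001) = 12.2122 s.

12.2122 seconds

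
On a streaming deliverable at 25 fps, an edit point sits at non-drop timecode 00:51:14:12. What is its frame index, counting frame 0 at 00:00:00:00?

Total seconds to the label: (0 × 3600 + 51 × 60 + 14) = 3074.
Frame index = 3074 × 25 + 12 = 76862.

76862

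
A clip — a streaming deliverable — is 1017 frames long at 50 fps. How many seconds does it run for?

Running time = 1017 / (50) = 20.34 s.

20.34 seconds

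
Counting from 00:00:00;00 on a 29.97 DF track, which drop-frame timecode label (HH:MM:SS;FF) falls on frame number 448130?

Ten DF minutes hold 17982 frames, so frame 448130 lies in block 24 (frames 431568–449549) with 16562 frames into that block.
The block's first minute is 1800 frames and the rest 1798 each; 16562 frames reaches minute 9, so 24 × 18 + 9 × 2 = 450 labels have been skipped so far.
Adding those back, label number 448130 + 450 = 448580 at 30 labels/s is 14952 s + 20 f = 4 h 9 min 12 s frame 20, i.e. 04:09:12;20.

04:09:12;20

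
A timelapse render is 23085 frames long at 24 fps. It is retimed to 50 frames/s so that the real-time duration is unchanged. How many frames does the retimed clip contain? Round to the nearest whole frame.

Frames at target rate = 23085 × (50) / (24) = 192375/4 ≈ 48093.750.
Nearest whole frame: 48094.

48094 frames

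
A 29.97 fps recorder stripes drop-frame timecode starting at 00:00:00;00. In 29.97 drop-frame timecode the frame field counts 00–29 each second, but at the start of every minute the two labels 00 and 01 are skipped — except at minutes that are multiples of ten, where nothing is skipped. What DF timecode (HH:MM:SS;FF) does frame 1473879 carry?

Each 10-minute DF block holds 10 × 60 × 30 − 9 × 2 = 17982 frames. 1473879 ÷ 17982 → 81 full blocks, remainder 17337.
Within the partial block the first minute is 1800 frames and each further minute 1798, so 9 further minute boundaries passed. Total skipped labels = 18 × 81 + 2 × 9 = 1476.
Non-drop label index = 1473879 + 1476 = 1475355; at 30 labels/s that is 13:39:38:15, i.e. DF 13:39:38;15.

13:39:38;15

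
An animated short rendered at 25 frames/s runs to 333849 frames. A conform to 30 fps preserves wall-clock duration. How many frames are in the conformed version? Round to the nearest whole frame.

400619 frames

Frames at target rate = 333849 × (30) / (25) = 2003094/5 ≈ 400618.800.
Nearest whole frame: 400619.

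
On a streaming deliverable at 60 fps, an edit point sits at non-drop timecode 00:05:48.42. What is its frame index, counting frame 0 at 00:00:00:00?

Total seconds to the label: (0 × 3600 + 5 × 60 + 48) = 348.
Frame index = 348 × 60 + 42 = 20922.

20922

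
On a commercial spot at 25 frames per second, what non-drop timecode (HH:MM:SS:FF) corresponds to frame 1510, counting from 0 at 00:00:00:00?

00:01:00:10

1510 ÷ 25 = 60 full seconds, remainder 10 frames.
60 s = 0 h 1 min 0 s.
Timecode: 00:01:00:10.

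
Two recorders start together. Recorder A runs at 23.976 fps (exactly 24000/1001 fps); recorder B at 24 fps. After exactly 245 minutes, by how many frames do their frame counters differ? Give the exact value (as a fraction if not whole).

245 min = 14700 s.
A emits 24000/1001 × 14700 = 50400000/143 frames; B emits 24 × 14700 = 352800.
Difference = 50400/143 frames (≈ 352.4476); B is ahead of A.

50400/143 frames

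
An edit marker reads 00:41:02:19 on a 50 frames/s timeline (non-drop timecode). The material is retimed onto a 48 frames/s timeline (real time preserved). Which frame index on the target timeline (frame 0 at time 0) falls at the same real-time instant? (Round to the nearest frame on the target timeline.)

frame 118194

Source frame index: (0×3600 + 41×60 + 2) × 50 + 19 = 123119.
Real time: 123119 / (50) = 123119/50 s.
Target frame: (123119/50) × (48) = 2954856/25 ≈ 118194.240 → 118194.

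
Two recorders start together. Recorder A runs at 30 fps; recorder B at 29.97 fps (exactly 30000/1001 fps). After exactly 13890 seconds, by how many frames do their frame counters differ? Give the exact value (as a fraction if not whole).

A emits 30 × 13890 = 416700 frames; B emits 30000/1001 × 13890 = 416700000/1001.
Difference = 416700/1001 frames (≈ 416.2837); B is behind A.

416700/1001 frames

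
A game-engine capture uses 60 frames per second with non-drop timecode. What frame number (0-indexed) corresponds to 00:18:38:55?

frame 67135

Total seconds to the label: (0 × 3600 + 18 × 60 + 38) = 1118.
Frame index = 1118 × 60 + 55 = 67135.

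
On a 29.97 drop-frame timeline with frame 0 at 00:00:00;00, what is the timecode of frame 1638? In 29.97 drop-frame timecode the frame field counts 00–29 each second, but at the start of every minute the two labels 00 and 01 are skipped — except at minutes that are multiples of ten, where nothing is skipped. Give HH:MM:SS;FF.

Each 10-minute DF block holds 10 × 60 × 30 − 9 × 2 = 17982 frames. 1638 ÷ 17982 → 0 full blocks, remainder 1638.
Within the partial block the first minute is 1800 frames and each further minute 1798, so 0 further minute boundaries passed. Total skipped labels = 18 × 0 + 2 × 0 = 0.
Non-drop label index = 1638 + 0 = 1638; at 30 labels/s that is 00:00:54:18, i.e. DF 00:00:54;18.

00:00:54;18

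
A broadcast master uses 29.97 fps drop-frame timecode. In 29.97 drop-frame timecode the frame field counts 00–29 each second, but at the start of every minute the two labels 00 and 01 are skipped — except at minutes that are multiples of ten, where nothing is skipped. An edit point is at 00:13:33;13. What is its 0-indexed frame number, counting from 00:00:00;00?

24379

Complete 10-minute blocks: 1, each 17982 frames → 17982.
Remaining 3 whole minutes in the current block: 1800 + 2 × 1798 = 5396 frames.
Within the current minute: 33 × 30 + 13 − 2 = 1001 (labels ;00/;01 skipped at this minute). Total = 17982 + 5396 + 1001 = 24379.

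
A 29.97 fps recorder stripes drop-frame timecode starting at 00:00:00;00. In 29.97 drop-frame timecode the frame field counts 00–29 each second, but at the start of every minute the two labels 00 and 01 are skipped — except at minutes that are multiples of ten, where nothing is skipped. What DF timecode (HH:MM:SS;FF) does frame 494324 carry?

04:34:53;28

Ten DF minutes hold 17982 frames, so frame 494324 lies in block 27 (frames 485514–503495) with 8810 frames into that block.
The block's first minute is 1800 frames and the rest 1798 each; 8810 frames reaches minute 4, so 27 × 18 + 4 × 2 = 494 labels have been skipped so far.
Adding those back, label number 494324 + 494 = 494818 at 30 labels/s is 16493 s + 28 f = 4 h 34 min 53 s frame 28, i.e. 04:34:53;28.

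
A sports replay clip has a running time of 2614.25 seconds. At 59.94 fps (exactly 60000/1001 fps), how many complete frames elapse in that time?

Frames = 2614.25 × 60000/1001 = 156855000/1001 ≈ 156698.3017.
Complete frames: 156698.

156698 frames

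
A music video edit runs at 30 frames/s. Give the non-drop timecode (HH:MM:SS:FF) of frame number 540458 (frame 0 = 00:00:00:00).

05:00:15:08

540458 ÷ 30 = 18015 full seconds, remainder 8 frames.
18015 s = 5 h 0 min 15 s.
Timecode: 05:00:15:08.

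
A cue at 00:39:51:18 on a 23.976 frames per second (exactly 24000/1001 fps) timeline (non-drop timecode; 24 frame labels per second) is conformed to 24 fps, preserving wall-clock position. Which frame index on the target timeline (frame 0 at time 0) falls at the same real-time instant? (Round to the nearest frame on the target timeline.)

Source frame index: (0×3600 + 39×60 + 51) × 24 + 18 = 57402.
Real time: 57402 / (24000/1001) = 9576567/4000 s.
Target frame: (9576567/4000) × (24) = 28729701/500 ≈ 57459.402 → 57459.

frame 57459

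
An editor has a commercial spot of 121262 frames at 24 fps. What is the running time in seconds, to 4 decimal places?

5052.5833 seconds

Running time = 121262 × 1/24 = 60631/12 s ≈ 5052.5833 s.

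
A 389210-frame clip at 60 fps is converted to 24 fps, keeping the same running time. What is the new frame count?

155684 frames

Target frames = source frames × (target rate / source rate) = 389210 × (24)/(60) = 389210 × 2/5 = 155684.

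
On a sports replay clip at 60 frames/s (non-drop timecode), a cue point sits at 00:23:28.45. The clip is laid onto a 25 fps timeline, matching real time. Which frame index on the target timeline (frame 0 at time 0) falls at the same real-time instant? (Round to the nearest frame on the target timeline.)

frame 35219

Source frame index: (0×3600 + 23×60 + 28) × 60 + 45 = 84525.
Real time: 84525 / (60) = 5635/4 s.
Target frame: (5635/4) × (25) = 140875/4 ≈ 35218.750 → 35219.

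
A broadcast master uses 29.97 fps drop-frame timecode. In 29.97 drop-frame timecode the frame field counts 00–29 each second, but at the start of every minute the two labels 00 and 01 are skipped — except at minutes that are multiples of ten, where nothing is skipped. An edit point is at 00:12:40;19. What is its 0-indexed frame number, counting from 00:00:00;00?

Complete 10-minute blocks: 1, each 17982 frames → 17982.
Remaining 2 whole minutes in the current block: 1800 + 1 × 1798 = 3598 frames.
Within the current minute: 40 × 30 + 19 − 2 = 1217 (labels ;00/;01 skipped at this minute). Total = 17982 + 3598 + 1217 = 22797.

22797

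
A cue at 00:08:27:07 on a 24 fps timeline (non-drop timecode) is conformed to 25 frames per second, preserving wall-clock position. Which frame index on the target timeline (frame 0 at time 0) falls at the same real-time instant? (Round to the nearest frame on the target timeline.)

frame 12682

Source frame index: (0×3600 + 8×60 + 27) × 24 + 7 = 12175.
Real time: 12175 / (24) = 12175/24 s.
Target frame: (12175/24) × (25) = 304375/24 ≈ 12682.292 → 12682.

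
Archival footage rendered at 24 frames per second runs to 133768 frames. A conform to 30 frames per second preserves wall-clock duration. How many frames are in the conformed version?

Target frames = source frames × (target rate / source rate) = 133768 × (30)/(24) = 133768 × 5/4 = 167210.

167210 frames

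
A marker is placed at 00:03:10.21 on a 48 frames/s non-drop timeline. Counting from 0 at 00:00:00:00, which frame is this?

frame 9141

Total seconds to the label: (0 × 3600 + 3 × 60 + 10) = 190.
Frame index = 190 × 48 + 21 = 9141.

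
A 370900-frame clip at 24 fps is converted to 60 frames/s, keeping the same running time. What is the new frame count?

Frames at target rate = 370900 × (60) / (24) = 927250.

927250 frames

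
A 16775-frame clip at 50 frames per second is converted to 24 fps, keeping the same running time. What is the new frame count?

8052 frames

Target frames = source frames × (target rate / source rate) = 16775 × (24)/(50) = 16775 × 12/25 = 8052.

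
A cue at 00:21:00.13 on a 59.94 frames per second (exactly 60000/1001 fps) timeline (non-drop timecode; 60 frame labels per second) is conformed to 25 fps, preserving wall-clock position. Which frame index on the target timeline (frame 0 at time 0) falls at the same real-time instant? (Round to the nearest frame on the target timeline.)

frame 31537

Source frame index: (0×3600 + 21×60 + 0) × 60 + 13 = 75613.
Real time: 75613 / (60000/1001) = 75688613/60000 s.
Target frame: (75688613/60000) × (25) = 75688613/2400 ≈ 31536.922 → 31537.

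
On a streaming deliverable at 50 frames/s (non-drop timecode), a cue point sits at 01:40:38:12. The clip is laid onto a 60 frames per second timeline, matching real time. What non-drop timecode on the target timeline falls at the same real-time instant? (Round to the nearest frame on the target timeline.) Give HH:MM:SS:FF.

01:40:38:14

Source frame index: (1×3600 + 40×60 + 38) × 50 + 12 = 301912.
Real time: 301912 / (50) = 150956/25 s.
Target frame: (150956/25) × (60) = 1811472/5 ≈ 362294.400 → 362294.
At 60 labels/s: frame 362294 → 01:40:38:14.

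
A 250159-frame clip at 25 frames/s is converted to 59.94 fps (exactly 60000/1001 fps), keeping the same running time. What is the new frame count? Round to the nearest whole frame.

Frames at target rate = 250159 × (60000/1001) / (25) = 6597600/11 ≈ 599781.818.
Nearest whole frame: 599782.

599782 frames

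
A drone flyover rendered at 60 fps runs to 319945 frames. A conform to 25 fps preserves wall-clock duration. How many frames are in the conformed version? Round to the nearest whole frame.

Frames at target rate = 319945 × (25) / (60) = 1599725/12 ≈ 133310.417.
Nearest whole frame: 133310.

133310 frames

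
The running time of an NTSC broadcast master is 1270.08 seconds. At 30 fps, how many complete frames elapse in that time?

38102 frames

Frames = 1270.08 × 30 = 190512/5 ≈ 38102.4000.
Complete frames: 38102.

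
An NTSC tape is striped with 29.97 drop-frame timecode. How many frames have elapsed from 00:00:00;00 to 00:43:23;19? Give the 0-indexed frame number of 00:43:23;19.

78031

As if non-drop at 30 labels/s: (0 × 3600 + 43 × 60 + 23) × 30 + 19 = 78109.
Minute boundaries passed: 43; those not divisible by 10: 43 − 4 = 39; dropped labels = 2 × 39 = 78.
Actual frame index = 78109 − 78 = 78031.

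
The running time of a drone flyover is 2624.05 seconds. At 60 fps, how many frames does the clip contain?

157443 frames

Frames = 2624.05 × 60 = 157443.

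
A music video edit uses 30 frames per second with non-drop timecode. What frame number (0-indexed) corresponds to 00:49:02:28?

Total seconds to the label: (0 × 3600 + 49 × 60 + 2) = 2942.
Frame index = 2942 × 30 + 28 = 88288.

88288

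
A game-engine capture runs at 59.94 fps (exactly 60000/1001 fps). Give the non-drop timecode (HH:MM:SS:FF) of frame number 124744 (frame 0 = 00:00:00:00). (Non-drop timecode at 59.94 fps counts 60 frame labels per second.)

00:34:39:04

124744 ÷ 60 = 2079 full seconds, remainder 4 frames.
2079 s = 0 h 34 min 39 s.
Timecode: 00:34:39:04.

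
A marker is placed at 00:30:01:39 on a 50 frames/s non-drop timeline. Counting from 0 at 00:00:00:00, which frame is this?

frame 90089

Total seconds to the label: (0 × 3600 + 30 × 60 + 1) = 1801.
Frame index = 1801 × 50 + 39 = 90089.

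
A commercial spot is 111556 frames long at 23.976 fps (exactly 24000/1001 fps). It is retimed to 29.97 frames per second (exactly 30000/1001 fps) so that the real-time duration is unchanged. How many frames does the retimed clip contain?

139445 frames

Frames at target rate = 111556 × (30000/1001) / (24000/1001) = 139445.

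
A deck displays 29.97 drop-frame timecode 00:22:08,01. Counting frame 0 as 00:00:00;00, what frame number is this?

39801

Complete 10-minute blocks: 2, each 17982 frames → 35964.
Remaining 2 whole minutes in the current block: 1800 + 1 × 1798 = 3598 frames.
Within the current minute: 8 × 30 + 1 − 2 = 239 (labels ;00/;01 skipped at this minute). Total = 35964 + 3598 + 239 = 39801.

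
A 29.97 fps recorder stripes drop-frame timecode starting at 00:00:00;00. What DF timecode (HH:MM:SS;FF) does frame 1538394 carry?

14:15:31;04

Each 10-minute DF block holds 10 × 60 × 30 − 9 × 2 = 17982 frames. 1538394 ÷ 17982 → 85 full blocks, remainder 9924.
Within the partial block the first minute is 1800 frames and each further minute 1798, so 5 further minute boundaries passed. Total skipped labels = 18 × 85 + 2 × 5 = 1540.
Non-drop label index = 1538394 + 1540 = 1539934; at 30 labels/s that is 14:15:31:04, i.e. DF 14:15:31;04.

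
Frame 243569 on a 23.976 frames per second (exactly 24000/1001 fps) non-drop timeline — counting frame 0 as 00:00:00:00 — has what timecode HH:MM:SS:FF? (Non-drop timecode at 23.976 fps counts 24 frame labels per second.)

243569 ÷ 24 = 10148 full seconds, remainder 17 frames.
10148 s = 2 h 49 min 8 s.
Timecode: 02:49:08:17.

02:49:08:17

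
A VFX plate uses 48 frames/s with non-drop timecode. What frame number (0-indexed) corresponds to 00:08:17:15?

frame 23871

Total seconds to the label: (0 × 3600 + 8 × 60 + 17) = 497.
Frame index = 497 × 48 + 15 = 23871.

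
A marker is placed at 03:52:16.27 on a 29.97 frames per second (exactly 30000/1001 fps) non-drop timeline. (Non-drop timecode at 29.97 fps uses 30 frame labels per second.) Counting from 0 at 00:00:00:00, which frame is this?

Total seconds to the label: (3 × 3600 + 52 × 60 + 16) = 13936.
Frame index = 13936 × 30 + 27 = 418107.

418107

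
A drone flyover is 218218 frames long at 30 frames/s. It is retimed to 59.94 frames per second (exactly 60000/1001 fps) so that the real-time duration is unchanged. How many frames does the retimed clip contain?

Target frames = source frames × (target rate / source rate) = 218218 × (60000/1001)/(30) = 218218 × 2000/1001 = 436000.

436000 frames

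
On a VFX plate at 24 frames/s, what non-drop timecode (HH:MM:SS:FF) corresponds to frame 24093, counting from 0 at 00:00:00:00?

24093 ÷ 24 = 1003 full seconds, remainder 21 frames.
1003 s = 0 h 16 min 43 s.
Timecode: 00:16:43:21.

00:16:43:21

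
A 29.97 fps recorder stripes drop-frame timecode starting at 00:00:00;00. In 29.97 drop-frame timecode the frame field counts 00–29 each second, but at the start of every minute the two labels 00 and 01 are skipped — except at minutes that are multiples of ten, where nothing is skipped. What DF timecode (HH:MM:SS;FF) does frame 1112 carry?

00:00:37;02

Ten DF minutes hold 17982 frames, so frame 1112 lies in block 0 (frames 0–17981) with 1112 frames into that block.
The block's first minute is 1800 frames and the rest 1798 each; 1112 frames reaches minute 0, so 0 × 18 + 0 × 2 = 0 labels have been skipped so far.
Adding those back, label number 1112 + 0 = 1112 at 30 labels/s is 37 s + 2 f = 0 h 0 min 37 s frame 2, i.e. 00:00:37;02.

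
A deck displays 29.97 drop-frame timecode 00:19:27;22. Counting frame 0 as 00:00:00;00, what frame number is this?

As if non-drop at 30 labels/s: (0 × 3600 + 19 × 60 + 27) × 30 + 22 = 35032.
Minute boundaries passed: 19; those not divisible by 10: 19 − 1 = 18; dropped labels = 2 × 18 = 36.
Actual frame index = 35032 − 36 = 34996.

34996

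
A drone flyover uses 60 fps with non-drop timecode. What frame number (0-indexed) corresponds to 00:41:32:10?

Total seconds to the label: (0 × 3600 + 41 × 60 + 32) = 2492.
Frame index = 2492 × 60 + 10 = 149530.

149530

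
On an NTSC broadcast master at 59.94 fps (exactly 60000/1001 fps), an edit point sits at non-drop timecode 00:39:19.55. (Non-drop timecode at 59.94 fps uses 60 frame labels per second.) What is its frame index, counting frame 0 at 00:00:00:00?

Total seconds to the label: (0 × 3600 + 39 × 60 + 19) = 2359.
Frame index = 2359 × 60 + 55 = 141595.

141595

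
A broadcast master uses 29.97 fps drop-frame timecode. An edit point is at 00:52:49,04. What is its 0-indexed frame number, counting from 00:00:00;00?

94980

As if non-drop at 30 labels/s: (0 × 3600 + 52 × 60 + 49) × 30 + 4 = 95074.
Minute boundaries passed: 52; those not divisible by 10: 52 − 5 = 47; dropped labels = 2 × 47 = 94.
Actual frame index = 95074 − 94 = 94980.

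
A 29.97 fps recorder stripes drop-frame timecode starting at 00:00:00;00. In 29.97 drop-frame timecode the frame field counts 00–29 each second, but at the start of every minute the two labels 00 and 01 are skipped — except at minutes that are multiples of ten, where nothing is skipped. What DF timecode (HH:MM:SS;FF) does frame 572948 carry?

Each 10-minute DF block holds 10 × 60 × 30 − 9 × 2 = 17982 frames. 572948 ÷ 17982 → 31 full blocks, remainder 15506.
Within the partial block the first minute is 1800 frames and each further minute 1798, so 8 further minute boundaries passed. Total skipped labels = 18 × 31 + 2 × 8 = 574.
Non-drop label index = 572948 + 574 = 573522; at 30 labels/s that is 05:18:37:12, i.e. DF 05:18:37;12.

05:18:37;12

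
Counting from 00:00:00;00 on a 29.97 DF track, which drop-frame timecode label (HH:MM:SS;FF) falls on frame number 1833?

Ten DF minutes hold 17982 frames, so frame 1833 lies in block 0 (frames 0–17981) with 1833 frames into that block.
The block's first minute is 1800 frames and the rest 1798 each; 1833 frames reaches minute 1, so 0 × 18 + 1 × 2 = 2 labels have been skipped so far.
Adding those back, label number 1833 + 2 = 1835 at 30 labels/s is 61 s + 5 f = 0 h 1 min 1 s frame 5, i.e. 00:01:01;05.

00:01:01;05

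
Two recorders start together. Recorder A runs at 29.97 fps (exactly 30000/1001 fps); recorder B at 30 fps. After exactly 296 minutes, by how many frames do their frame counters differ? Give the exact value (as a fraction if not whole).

532800/1001 frames

296 min = 17760 s.
A emits 30000/1001 × 17760 = 532800000/1001 frames; B emits 30 × 17760 = 532800.
Difference = 532800/1001 frames (≈ 532.2677); B is ahead of A.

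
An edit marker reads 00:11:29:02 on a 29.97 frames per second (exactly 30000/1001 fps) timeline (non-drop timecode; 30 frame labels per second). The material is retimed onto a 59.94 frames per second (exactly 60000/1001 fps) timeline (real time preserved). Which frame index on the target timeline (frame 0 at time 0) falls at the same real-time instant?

Source frame index: (0×3600 + 11×60 + 29) × 30 + 2 = 20672.
Real time: 20672 / (30000/1001) = 1293292/1875 s.
Target frame: (1293292/1875) × (60000/1001) = 41344.

frame 41344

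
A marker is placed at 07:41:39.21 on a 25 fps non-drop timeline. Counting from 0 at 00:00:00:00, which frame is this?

Total seconds to the label: (7 × 3600 + 41 × 60 + 39) = 27699.
Frame index = 27699 × 25 + 21 = 692496.

692496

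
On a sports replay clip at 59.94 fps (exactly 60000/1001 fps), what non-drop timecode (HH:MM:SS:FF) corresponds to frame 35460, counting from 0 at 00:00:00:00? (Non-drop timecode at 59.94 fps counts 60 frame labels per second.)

35460 ÷ 60 = 591 full seconds, remainder 0 frames.
591 s = 0 h 9 min 51 s.
Timecode: 00:09:51:00.

00:09:51:00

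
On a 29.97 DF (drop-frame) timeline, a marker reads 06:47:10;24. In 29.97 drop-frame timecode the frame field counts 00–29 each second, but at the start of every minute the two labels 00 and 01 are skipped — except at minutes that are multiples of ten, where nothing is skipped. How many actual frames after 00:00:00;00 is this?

732190

As if non-drop at 30 labels/s: (6 × 3600 + 47 × 60 + 10) × 30 + 24 = 732924.
Minute boundaries passed: 407; those not divisible by 10: 407 − 40 = 367; dropped labels = 2 × 367 = 734.
Actual frame index = 732924 − 734 = 732190.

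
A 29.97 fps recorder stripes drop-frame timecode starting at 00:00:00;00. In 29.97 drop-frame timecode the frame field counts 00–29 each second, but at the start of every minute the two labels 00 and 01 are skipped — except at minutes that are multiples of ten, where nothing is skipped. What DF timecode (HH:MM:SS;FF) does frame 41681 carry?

Each 10-minute DF block holds 10 × 60 × 30 − 9 × 2 = 17982 frames. 41681 ÷ 17982 → 2 full blocks, remainder 5717.
Within the partial block the first minute is 1800 frames and each further minute 1798, so 3 further minute boundaries passed. Total skipped labels = 18 × 2 + 2 × 3 = 42.
Non-drop label index = 41681 + 42 = 41723; at 30 labels/s that is 00:23:10:23, i.e. DF 00:23:10;23.

00:23:10;23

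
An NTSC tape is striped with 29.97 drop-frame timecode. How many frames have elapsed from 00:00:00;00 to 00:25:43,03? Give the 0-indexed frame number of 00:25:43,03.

46247

As if non-drop at 30 labels/s: (0 × 3600 + 25 × 60 + 43) × 30 + 3 = 46293.
Minute boundaries passed: 25; those not divisible by 10: 25 − 2 = 23; dropped labels = 2 × 23 = 46.
Actual frame index = 46293 − 46 = 46247.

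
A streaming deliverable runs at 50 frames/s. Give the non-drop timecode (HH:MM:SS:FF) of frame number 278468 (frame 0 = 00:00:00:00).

01:32:49:18

278468 ÷ 50 = 5569 full seconds, remainder 18 frames.
5569 s = 1 h 32 min 49 s.
Timecode: 01:32:49:18.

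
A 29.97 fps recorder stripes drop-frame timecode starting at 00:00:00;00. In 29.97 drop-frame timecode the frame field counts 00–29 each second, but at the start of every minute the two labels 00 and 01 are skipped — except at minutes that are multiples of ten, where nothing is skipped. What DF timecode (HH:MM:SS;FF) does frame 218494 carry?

02:01:30;12

Each 10-minute DF block holds 10 × 60 × 30 − 9 × 2 = 17982 frames. 218494 ÷ 17982 → 12 full blocks, remainder 2710.
Within the partial block the first minute is 1800 frames and each further minute 1798, so 1 further minute boundary passed. Total skipped labels = 18 × 12 + 2 × 1 = 218.
Non-drop label index = 218494 + 218 = 218712; at 30 labels/s that is 02:01:30:12, i.e. DF 02:01:30;12.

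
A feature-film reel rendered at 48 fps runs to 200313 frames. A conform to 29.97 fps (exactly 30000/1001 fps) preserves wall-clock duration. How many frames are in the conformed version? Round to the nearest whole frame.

125071 frames

Frames at target rate = 200313 × (30000/1001) / (48) = 125195625/1001 ≈ 125070.554.
Nearest whole frame: 125071.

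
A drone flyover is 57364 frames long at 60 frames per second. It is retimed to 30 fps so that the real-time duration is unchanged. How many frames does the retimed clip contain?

Frames at target rate = 57364 × (30) / (60) = 28682.

28682 frames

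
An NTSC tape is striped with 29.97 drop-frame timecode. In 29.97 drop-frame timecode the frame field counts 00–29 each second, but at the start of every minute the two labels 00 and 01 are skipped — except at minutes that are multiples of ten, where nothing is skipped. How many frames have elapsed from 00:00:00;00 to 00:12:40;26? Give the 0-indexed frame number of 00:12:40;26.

22804

As if non-drop at 30 labels/s: (0 × 3600 + 12 × 60 + 40) × 30 + 26 = 22826.
Minute boundaries passed: 12; those not divisible by 10: 12 − 1 = 11; dropped labels = 2 × 11 = 22.
Actual frame index = 22826 − 22 = 22804.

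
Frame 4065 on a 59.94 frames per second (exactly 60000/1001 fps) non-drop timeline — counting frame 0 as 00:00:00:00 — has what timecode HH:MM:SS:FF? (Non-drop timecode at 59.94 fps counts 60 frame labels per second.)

4065 ÷ 60 = 67 full seconds, remainder 45 frames.
67 s = 0 h 1 min 7 s.
Timecode: 00:01:07:45.

00:01:07:45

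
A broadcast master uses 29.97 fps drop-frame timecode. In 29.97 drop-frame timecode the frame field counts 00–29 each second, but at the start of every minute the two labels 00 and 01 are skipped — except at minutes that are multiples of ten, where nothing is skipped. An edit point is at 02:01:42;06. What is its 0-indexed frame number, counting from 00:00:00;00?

218848

As if non-drop at 30 labels/s: (2 × 3600 + 1 × 60 + 42) × 30 + 6 = 219066.
Minute boundaries passed: 121; those not divisible by 10: 121 − 12 = 109; dropped labels = 2 × 109 = 218.
Actual frame index = 219066 − 218 = 218848.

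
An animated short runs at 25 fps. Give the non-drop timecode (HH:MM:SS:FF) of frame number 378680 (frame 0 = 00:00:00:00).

378680 ÷ 25 = 15147 full seconds, remainder 5 frames.
15147 s = 4 h 12 min 27 s.
Timecode: 04:12:27:05.

04:12:27:05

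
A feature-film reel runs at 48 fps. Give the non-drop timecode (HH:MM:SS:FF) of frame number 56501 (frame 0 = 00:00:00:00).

00:19:37:05

56501 ÷ 48 = 1177 full seconds, remainder 5 frames.
1177 s = 0 h 19 min 37 s.
Timecode: 00:19:37:05.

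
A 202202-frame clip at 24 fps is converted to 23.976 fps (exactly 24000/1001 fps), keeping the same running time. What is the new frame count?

Target frames = source frames × (target rate / source rate) = 202202 × (24000/1001)/(24) = 202202 × 1000/1001 = 202000.

202000 frames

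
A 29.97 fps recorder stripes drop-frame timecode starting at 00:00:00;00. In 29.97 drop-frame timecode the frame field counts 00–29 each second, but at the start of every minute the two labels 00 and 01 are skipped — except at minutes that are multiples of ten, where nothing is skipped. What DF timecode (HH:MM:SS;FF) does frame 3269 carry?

Each 10-minute DF block holds 10 × 60 × 30 − 9 × 2 = 17982 frames. 3269 ÷ 17982 → 0 full blocks, remainder 3269.
Within the partial block the first minute is 1800 frames and each further minute 1798, so 1 further minute boundary passed. Total skipped labels = 18 × 0 + 2 × 1 = 2.
Non-drop label index = 3269 + 2 = 3271; at 30 labels/s that is 00:01:49:01, i.e. DF 00:01:49;01.

00:01:49;01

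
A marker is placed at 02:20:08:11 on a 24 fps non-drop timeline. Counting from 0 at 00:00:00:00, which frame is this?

Total seconds to the label: (2 × 3600 + 20 × 60 + 8) = 8408.
Frame index = 8408 × 24 + 11 = 201803.

201803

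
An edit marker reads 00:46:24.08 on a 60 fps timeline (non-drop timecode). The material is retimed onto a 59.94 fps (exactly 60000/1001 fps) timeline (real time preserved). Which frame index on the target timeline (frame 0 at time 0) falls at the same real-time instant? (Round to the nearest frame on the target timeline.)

frame 166881

Source frame index: (0×3600 + 46×60 + 24) × 60 + 8 = 167048.
Real time: 167048 / (60) = 41762/15 s.
Target frame: (41762/15) × (60000/1001) = 23864000/143 ≈ 166881.119 → 166881.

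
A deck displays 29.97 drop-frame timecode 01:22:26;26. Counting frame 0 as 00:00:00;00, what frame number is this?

Complete 10-minute blocks: 8, each 17982 frames → 143856.
Remaining 2 whole minutes in the current block: 1800 + 1 × 1798 = 3598 frames.
Within the current minute: 26 × 30 + 26 − 2 = 804 (labels ;00/;01 skipped at this minute). Total = 143856 + 3598 + 804 = 148258.

148258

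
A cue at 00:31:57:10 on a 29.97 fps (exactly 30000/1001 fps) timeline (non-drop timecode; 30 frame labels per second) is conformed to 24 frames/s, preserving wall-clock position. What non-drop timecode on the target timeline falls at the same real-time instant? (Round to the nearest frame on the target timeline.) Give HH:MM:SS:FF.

00:31:59:06

Source frame index: (0×3600 + 31×60 + 57) × 30 + 10 = 57520.
Real time: 57520 / (30000/1001) = 719719/375 s.
Target frame: (719719/375) × (24) = 5757752/125 ≈ 46062.016 → 46062.
At 24 labels/s: frame 46062 → 00:31:59:06.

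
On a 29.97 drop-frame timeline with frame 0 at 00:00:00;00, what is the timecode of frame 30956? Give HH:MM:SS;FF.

Each 10-minute DF block holds 10 × 60 × 30 − 9 × 2 = 17982 frames. 30956 ÷ 17982 → 1 full block, remainder 12974.
Within the partial block the first minute is 1800 frames and each further minute 1798, so 7 further minute boundaries passed. Total skipped labels = 18 × 1 + 2 × 7 = 32.
Non-drop label index = 30956 + 32 = 30988; at 30 labels/s that is 00:17:12:28, i.e. DF 00:17:12;28.

00:17:12;28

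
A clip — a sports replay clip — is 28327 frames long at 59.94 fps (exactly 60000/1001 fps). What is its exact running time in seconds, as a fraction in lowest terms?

28355327/60000 seconds

Running time = 28327 ÷ (60000/1001) = 28327 × 1001/60000 = 28355327/60000 s.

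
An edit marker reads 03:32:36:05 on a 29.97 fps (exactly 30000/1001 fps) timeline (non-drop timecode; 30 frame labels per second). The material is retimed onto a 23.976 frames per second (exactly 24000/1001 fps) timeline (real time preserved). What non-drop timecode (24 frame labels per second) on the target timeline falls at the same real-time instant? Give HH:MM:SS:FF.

Source frame index: (3×3600 + 32×60 + 36) × 30 + 5 = 382685.
Real time: 382685 / (30000/1001) = 76613537/6000 s.
Target frame: (76613537/6000) × (24000/1001) = 306148.
At 24 labels/s: frame 306148 → 03:32:36:04.

03:32:36:04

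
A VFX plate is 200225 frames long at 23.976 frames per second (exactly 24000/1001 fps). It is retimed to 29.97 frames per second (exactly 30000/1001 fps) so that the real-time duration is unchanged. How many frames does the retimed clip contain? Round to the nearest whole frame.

Frames at target rate = 200225 × (30000/1001) / (24000/1001) = 1001125/4 ≈ 250281.250.
Nearest whole frame: 250281.

250281 frames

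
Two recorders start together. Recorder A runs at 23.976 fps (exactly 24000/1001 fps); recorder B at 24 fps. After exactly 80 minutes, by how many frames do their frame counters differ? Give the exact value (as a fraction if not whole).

80 min = 4800 s.
A emits 24000/1001 × 4800 = 115200000/1001 frames; B emits 24 × 4800 = 115200.
Difference = 115200/1001 frames (≈ 115.0849); B is ahead of A.

115200/1001 frames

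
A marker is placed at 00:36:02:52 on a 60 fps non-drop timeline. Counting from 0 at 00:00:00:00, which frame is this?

frame 129772

Total seconds to the label: (0 × 3600 + 36 × 60 + 2) = 2162.
Frame index = 2162 × 60 + 52 = 129772.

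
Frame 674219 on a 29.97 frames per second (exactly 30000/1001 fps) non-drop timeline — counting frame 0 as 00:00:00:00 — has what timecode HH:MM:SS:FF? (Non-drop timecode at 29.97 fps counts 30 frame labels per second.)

674219 ÷ 30 = 22473 full seconds, remainder 29 frames.
22473 s = 6 h 14 min 33 s.
Timecode: 06:14:33:29.

06:14:33:29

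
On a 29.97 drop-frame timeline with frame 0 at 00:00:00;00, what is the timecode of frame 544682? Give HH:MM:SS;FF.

05:02:54;06

Each 10-minute DF block holds 10 × 60 × 30 − 9 × 2 = 17982 frames. 544682 ÷ 17982 → 30 full blocks, remainder 5222.
Within the partial block the first minute is 1800 frames and each further minute 1798, so 2 further minute boundaries passed. Total skipped labels = 18 × 30 + 2 × 2 = 544.
Non-drop label index = 544682 + 544 = 545226; at 30 labels/s that is 05:02:54:06, i.e. DF 05:02:54;06.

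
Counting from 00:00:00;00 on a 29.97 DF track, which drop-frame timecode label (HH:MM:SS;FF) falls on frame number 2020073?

18:43:23;05

Ten DF minutes hold 17982 frames, so frame 2020073 lies in block 112 (frames 2013984–2031965) with 6089 frames into that block.
The block's first minute is 1800 frames and the rest 1798 each; 6089 frames reaches minute 3, so 112 × 18 + 3 × 2 = 2022 labels have been skipped so far.
Adding those back, label number 2020073 + 2022 = 2022095 at 30 labels/s is 67403 s + 5 f = 18 h 43 min 23 s frame 5, i.e. 18:43:23;05.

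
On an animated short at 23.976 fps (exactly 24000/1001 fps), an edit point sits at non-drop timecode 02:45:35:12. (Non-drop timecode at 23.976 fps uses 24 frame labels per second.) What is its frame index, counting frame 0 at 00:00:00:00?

Total seconds to the label: (2 × 3600 + 45 × 60 + 35) = 9935.
Frame index = 9935 × 24 + 12 = 238452.

238452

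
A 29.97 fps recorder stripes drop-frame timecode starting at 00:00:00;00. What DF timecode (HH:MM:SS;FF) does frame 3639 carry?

00:02:01;13

Each 10-minute DF block holds 10 × 60 × 30 − 9 × 2 = 17982 frames. 3639 ÷ 17982 → 0 full blocks, remainder 3639.
Within the partial block the first minute is 1800 frames and each further minute 1798, so 2 further minute boundaries passed. Total skipped labels = 18 × 0 + 2 × 2 = 4.
Non-drop label index = 3639 + 4 = 3643; at 30 labels/s that is 00:02:01:13, i.e. DF 00:02:01;13.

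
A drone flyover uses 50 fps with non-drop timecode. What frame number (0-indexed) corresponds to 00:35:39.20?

106970

Total seconds to the label: (0 × 3600 + 35 × 60 + 39) = 2139.
Frame index = 2139 × 50 + 20 = 106970.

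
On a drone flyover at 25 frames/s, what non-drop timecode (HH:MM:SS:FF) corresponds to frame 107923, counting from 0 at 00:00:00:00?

107923 ÷ 25 = 4316 full seconds, remainder 23 frames.
4316 s = 1 h 11 min 56 s.
Timecode: 01:11:56:23.

01:11:56:23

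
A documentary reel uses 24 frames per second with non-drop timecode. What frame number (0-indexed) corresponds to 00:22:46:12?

frame 32796

Total seconds to the label: (0 × 3600 + 22 × 60 + 46) = 1366.
Frame index = 1366 × 24 + 12 = 32796.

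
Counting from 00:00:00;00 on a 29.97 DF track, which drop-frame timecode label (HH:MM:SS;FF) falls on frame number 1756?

00:00:58;16

Ten DF minutes hold 17982 frames, so frame 1756 lies in block 0 (frames 0–17981) with 1756 frames into that block.
The block's first minute is 1800 frames and the rest 1798 each; 1756 frames reaches minute 0, so 0 × 18 + 0 × 2 = 0 labels have been skipped so far.
Adding those back, label number 1756 + 0 = 1756 at 30 labels/s is 58 s + 16 f = 0 h 0 min 58 s frame 16, i.e. 00:00:58;16.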